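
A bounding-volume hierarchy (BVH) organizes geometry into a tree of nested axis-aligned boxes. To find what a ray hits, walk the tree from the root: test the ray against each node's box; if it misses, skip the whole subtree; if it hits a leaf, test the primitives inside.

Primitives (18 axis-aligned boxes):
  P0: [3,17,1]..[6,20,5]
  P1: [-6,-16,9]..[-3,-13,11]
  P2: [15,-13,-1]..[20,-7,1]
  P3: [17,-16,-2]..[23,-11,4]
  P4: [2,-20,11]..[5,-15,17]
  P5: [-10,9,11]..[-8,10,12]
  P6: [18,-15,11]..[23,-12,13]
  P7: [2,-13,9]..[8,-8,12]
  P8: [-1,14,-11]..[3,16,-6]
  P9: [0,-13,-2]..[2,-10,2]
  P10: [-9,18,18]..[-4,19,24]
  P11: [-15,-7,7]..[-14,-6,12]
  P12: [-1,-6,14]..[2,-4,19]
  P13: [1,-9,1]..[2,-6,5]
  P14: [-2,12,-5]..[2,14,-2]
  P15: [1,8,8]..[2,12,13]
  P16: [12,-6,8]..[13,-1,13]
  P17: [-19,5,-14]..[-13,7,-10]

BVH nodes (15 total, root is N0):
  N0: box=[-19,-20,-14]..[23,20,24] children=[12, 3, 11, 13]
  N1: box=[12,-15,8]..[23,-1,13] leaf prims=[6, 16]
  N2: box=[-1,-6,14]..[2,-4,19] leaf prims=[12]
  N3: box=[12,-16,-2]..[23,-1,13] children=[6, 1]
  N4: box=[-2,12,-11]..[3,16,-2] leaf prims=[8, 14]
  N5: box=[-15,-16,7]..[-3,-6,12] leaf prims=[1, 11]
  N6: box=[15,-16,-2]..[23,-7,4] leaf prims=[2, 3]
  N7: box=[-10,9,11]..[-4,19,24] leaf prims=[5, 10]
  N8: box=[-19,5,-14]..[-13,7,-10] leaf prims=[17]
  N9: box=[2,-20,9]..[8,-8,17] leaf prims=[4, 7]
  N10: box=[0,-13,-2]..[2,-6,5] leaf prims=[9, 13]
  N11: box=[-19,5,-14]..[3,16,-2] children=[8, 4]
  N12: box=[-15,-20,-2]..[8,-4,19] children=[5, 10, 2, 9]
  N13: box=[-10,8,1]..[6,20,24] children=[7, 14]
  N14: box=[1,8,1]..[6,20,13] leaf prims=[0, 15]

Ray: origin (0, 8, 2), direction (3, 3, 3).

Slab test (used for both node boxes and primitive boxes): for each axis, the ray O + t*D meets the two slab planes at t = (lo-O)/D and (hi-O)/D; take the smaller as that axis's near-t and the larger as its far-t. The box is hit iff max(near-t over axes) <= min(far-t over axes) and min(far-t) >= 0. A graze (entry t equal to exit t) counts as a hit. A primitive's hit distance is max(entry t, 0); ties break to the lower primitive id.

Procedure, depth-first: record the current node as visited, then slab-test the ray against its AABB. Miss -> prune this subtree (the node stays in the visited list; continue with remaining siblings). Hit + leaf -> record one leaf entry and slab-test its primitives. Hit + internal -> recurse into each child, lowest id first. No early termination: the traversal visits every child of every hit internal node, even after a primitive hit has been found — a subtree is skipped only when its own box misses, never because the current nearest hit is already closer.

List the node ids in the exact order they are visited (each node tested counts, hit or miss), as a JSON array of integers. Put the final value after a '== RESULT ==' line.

Walk:
N0 x:[-19/3,23/3] y:[-28/3,4] z:[-16/3,22/3] -> hit [-16/3,4], descend [3, 11, 12, 13]
  N3 x:[4,23/3] y:[-8,-3] z:[-4/3,11/3] -> miss, prune
  N11 x:[-19/3,1] y:[-1,8/3] z:[-16/3,-4/3] -> miss, prune
  N12 x:[-5,8/3] y:[-28/3,-4] z:[-4/3,17/3] -> miss, prune
  N13 x:[-10/3,2] y:[0,4] z:[-1/3,22/3] -> hit [0,2], descend [7, 14]
    N7 x:[-10/3,-4/3] y:[1/3,11/3] z:[3,22/3] -> miss, prune
    N14 x:[1/3,2] y:[0,4] z:[-1/3,11/3] -> hit [1/3,2] leaf, test {P0(miss), P15(miss)}

order=[0, 3, 11, 12, 13, 7, 14]  |boxes|=7  |leaves|=1  hit=miss

== RESULT ==
[0, 3, 11, 12, 13, 7, 14]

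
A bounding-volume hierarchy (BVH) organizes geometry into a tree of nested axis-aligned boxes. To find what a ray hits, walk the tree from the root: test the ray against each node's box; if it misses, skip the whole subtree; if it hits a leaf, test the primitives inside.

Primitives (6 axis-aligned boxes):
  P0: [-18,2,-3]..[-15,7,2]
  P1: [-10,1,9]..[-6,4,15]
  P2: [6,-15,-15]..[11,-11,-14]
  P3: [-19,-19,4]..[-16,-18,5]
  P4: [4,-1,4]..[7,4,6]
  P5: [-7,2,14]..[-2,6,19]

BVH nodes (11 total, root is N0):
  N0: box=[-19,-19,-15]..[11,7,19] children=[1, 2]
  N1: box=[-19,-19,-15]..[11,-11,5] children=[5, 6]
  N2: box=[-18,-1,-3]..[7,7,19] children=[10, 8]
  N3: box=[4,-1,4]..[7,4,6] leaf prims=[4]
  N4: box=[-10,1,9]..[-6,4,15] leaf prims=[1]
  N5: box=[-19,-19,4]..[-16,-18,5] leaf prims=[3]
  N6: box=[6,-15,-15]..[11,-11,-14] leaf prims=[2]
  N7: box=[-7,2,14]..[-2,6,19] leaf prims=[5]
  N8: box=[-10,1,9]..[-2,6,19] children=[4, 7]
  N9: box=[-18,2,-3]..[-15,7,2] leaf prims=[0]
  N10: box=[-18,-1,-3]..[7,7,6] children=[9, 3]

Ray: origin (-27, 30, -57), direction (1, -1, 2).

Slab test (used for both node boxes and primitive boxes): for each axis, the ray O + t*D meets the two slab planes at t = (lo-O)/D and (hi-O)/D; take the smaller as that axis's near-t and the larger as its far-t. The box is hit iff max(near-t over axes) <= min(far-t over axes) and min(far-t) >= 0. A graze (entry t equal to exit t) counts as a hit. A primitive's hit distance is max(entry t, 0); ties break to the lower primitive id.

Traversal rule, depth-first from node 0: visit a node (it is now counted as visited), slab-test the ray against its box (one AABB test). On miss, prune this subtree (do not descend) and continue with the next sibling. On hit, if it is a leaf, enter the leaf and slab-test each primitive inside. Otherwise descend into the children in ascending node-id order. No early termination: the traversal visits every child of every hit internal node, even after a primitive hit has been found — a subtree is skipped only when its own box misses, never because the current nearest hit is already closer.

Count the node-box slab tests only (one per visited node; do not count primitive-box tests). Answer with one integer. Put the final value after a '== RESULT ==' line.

Trace the traversal:
N0 x:[8,38] y:[23,49] z:[21,38] -> hit [23,38], descend [1, 2]
  N1 x:[8,38] y:[41,49] z:[21,31] -> miss, prune
  N2 x:[9,34] y:[23,31] z:[27,38] -> hit [27,31], descend [8, 10]
    N8 x:[17,25] y:[24,29] z:[33,38] -> miss, prune
    N10 x:[9,34] y:[23,31] z:[27,63/2] -> hit [27,31], descend [3, 9]
      N3 x:[31,34] y:[26,31] z:[61/2,63/2] -> hit [31,31] leaf, test {P4@t=31}
      N9 x:[9,12] y:[23,28] z:[27,59/2] -> miss, prune

Visited [0, 1, 2, 8, 10, 3, 9]. Tests: 7 box, 1 leaf. Nearest: P4.

== RESULT ==
7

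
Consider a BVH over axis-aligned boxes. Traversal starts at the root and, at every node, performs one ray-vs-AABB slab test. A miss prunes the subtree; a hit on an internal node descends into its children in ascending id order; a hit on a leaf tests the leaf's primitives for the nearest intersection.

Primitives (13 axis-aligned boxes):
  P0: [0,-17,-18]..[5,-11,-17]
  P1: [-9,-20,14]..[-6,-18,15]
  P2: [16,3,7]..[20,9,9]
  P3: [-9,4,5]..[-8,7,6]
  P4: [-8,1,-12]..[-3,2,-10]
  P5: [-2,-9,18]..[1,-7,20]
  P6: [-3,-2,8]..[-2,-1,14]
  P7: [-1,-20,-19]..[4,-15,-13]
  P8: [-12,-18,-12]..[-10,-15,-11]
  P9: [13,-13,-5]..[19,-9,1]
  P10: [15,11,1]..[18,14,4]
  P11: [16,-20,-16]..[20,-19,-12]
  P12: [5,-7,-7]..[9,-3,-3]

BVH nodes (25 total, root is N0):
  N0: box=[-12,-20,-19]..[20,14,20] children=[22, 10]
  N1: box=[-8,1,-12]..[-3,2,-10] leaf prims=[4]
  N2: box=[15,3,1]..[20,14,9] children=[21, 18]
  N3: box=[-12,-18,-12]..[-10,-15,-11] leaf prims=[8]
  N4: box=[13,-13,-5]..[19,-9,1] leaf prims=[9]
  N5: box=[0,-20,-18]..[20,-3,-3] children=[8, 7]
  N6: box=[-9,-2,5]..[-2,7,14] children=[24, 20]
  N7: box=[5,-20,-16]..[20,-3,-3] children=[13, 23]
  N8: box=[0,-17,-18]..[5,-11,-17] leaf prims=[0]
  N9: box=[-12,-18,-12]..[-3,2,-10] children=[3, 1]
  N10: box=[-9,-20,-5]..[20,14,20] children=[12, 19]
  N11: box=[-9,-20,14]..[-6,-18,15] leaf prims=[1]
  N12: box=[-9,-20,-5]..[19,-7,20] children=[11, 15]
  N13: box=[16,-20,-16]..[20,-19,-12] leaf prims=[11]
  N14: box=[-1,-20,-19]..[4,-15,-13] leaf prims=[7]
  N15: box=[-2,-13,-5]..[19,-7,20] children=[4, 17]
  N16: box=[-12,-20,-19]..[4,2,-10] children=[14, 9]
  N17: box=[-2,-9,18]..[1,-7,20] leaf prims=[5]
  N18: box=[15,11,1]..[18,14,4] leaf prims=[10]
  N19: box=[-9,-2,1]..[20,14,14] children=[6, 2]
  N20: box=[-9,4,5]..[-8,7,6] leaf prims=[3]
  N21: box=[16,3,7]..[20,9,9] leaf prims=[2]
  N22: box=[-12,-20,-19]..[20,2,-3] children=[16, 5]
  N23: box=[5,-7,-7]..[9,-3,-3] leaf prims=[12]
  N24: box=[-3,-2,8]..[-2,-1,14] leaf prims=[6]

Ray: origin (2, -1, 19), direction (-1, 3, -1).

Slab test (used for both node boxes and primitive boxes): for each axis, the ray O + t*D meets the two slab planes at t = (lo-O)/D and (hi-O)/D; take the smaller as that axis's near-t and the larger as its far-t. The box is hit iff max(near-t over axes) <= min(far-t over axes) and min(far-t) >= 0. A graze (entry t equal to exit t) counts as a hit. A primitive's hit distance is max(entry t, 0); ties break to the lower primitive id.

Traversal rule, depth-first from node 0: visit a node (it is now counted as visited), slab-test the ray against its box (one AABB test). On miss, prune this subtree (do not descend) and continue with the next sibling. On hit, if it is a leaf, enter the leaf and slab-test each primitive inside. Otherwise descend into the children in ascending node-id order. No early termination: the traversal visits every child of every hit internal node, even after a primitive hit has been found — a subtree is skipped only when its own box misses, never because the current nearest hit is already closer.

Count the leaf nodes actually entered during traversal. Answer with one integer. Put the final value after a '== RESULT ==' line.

Traverse from the root:
N0 x:[-18,14] y:[-19/3,5] z:[-1,38] -> hit [-1,5], descend [10, 22]
  N10 x:[-18,11] y:[-19/3,5] z:[-1,24] -> hit [-1,5], descend [12, 19]
    N12 x:[-17,11] y:[-19/3,-2] z:[-1,24] -> miss, prune
    N19 x:[-18,11] y:[-1/3,5] z:[5,18] -> hit [5,5], descend [2, 6]
      N2 x:[-18,-13] y:[4/3,5] z:[10,18] -> miss, prune
      N6 x:[4,11] y:[-1/3,8/3] z:[5,14] -> miss, prune
  N22 x:[-18,14] y:[-19/3,1] z:[22,38] -> miss, prune

order=[0, 10, 12, 19, 2, 6, 22]  |boxes|=7  |leaves|=0  hit=miss

== RESULT ==
0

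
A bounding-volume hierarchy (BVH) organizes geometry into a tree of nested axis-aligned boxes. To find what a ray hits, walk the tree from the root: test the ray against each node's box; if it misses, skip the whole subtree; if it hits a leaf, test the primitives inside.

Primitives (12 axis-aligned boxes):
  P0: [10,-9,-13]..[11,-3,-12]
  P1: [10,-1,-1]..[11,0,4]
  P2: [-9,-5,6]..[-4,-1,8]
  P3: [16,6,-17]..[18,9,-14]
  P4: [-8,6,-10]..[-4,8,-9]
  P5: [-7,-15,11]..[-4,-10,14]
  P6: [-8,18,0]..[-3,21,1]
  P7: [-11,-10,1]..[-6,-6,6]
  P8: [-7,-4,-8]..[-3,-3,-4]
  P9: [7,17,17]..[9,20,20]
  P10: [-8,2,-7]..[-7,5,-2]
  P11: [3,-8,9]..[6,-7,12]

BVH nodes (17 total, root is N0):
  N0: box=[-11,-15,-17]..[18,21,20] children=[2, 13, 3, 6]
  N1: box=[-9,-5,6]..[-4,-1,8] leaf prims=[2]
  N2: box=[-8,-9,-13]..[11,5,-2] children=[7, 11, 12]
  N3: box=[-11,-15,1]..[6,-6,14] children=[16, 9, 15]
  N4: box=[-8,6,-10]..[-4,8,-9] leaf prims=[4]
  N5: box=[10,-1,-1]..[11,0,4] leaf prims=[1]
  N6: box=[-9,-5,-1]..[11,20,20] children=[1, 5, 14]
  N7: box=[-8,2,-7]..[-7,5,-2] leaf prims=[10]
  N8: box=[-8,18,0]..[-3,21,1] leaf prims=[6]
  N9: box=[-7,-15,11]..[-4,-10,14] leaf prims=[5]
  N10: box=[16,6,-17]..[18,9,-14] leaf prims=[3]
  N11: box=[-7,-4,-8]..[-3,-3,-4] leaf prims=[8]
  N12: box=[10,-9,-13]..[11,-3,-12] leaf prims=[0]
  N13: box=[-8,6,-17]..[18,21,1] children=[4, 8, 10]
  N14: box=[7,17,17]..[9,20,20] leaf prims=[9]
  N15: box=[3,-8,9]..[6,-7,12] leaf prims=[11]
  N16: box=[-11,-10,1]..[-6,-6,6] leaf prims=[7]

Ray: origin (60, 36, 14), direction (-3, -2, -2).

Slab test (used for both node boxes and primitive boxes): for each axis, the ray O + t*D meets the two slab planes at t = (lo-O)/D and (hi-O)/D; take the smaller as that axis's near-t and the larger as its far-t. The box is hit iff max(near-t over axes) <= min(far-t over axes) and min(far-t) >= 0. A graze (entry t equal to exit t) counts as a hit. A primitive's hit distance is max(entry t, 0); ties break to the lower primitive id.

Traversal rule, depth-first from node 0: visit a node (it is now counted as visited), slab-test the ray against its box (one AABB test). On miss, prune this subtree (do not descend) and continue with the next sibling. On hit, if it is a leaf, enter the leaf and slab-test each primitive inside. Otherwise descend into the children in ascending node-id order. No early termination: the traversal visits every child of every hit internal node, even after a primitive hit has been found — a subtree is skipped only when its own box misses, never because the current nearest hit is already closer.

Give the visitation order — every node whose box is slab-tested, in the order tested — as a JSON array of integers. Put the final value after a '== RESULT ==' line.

Traverse from the root:
N0 x:[14,71/3] y:[15/2,51/2] z:[-3,31/2] -> hit [14,31/2], descend [2, 3, 6, 13]
  N2 x:[49/3,68/3] y:[31/2,45/2] z:[8,27/2] -> miss, prune
  N3 x:[18,71/3] y:[21,51/2] z:[0,13/2] -> miss, prune
  N6 x:[49/3,23] y:[8,41/2] z:[-3,15/2] -> miss, prune
  N13 x:[14,68/3] y:[15/2,15] z:[13/2,31/2] -> hit [14,15], descend [4, 8, 10]
    N4 x:[64/3,68/3] y:[14,15] z:[23/2,12] -> miss, prune
    N8 x:[21,68/3] y:[15/2,9] z:[13/2,7] -> miss, prune
    N10 x:[14,44/3] y:[27/2,15] z:[14,31/2] -> hit [14,44/3] leaf, test {P3@t=14}

8 AABB tests over nodes [0, 2, 3, 6, 13, 4, 8, 10]; 1 leaf entered; closest P3.

== RESULT ==
[0, 2, 3, 6, 13, 4, 8, 10]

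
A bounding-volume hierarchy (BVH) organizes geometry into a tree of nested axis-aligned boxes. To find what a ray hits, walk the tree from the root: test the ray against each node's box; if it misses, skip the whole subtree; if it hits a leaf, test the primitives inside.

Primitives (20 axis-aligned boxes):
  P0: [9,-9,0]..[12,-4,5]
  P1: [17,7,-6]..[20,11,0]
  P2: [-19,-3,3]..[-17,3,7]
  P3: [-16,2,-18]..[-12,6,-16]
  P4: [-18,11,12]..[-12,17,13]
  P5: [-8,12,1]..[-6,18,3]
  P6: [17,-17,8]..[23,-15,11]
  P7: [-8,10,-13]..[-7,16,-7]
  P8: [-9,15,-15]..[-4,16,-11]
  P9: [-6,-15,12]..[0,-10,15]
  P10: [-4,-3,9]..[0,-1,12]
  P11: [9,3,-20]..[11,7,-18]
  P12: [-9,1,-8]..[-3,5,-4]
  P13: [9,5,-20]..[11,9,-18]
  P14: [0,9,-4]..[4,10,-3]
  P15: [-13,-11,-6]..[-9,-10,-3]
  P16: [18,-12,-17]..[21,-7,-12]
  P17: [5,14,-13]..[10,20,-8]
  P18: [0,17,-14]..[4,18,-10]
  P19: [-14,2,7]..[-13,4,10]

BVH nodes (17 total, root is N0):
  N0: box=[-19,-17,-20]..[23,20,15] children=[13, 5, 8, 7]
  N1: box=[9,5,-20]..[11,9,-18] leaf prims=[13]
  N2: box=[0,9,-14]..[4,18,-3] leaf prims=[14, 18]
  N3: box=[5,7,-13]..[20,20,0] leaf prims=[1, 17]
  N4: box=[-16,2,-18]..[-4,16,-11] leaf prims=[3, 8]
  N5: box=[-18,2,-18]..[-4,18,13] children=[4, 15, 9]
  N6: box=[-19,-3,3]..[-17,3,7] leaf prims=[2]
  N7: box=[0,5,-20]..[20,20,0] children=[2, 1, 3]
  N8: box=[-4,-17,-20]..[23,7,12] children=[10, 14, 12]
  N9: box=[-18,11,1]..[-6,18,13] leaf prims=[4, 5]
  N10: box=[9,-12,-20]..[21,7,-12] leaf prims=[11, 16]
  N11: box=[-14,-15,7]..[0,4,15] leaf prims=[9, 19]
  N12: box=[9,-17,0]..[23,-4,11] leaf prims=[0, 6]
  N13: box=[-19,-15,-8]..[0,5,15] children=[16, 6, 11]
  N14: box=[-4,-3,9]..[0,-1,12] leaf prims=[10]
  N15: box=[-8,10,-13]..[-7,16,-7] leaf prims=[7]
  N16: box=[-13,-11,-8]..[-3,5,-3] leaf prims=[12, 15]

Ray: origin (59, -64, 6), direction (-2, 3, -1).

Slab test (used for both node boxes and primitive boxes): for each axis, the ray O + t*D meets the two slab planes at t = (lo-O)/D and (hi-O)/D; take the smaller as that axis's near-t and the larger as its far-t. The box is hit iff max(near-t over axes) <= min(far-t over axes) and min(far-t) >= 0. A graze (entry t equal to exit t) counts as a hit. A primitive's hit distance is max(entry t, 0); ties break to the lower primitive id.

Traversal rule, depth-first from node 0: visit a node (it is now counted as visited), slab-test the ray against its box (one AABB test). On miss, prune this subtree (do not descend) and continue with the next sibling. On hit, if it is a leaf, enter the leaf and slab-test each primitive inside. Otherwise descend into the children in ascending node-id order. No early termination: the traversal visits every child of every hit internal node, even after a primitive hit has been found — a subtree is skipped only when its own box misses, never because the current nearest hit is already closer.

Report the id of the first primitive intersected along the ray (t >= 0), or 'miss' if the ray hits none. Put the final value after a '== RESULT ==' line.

Trace the traversal:
N0 x:[18,39] y:[47/3,28] z:[-9,26] -> hit [18,26], descend [5, 7, 8, 13]
  N5 x:[63/2,77/2] y:[22,82/3] z:[-7,24] -> miss, prune
  N7 x:[39/2,59/2] y:[23,28] z:[6,26] -> hit [23,26], descend [1, 2, 3]
    N1 x:[24,25] y:[23,73/3] z:[24,26] -> hit [24,73/3] leaf, test {P13@t=24}
    N2 x:[55/2,59/2] y:[73/3,82/3] z:[9,20] -> miss, prune
    N3 x:[39/2,27] y:[71/3,28] z:[6,19] -> miss, prune
  N8 x:[18,63/2] y:[47/3,71/3] z:[-6,26] -> hit [18,71/3], descend [10, 12, 14]
    N10 x:[19,25] y:[52/3,71/3] z:[18,26] -> hit [19,71/3] leaf, test {P11(miss), P16@t=19}
    N12 x:[18,25] y:[47/3,20] z:[-5,6] -> miss, prune
    N14 x:[59/2,63/2] y:[61/3,21] z:[-6,-3] -> miss, prune
  N13 x:[59/2,39] y:[49/3,23] z:[-9,14] -> miss, prune

Visited [0, 5, 7, 1, 2, 3, 8, 10, 12, 14, 13]. Tests: 11 box, 2 leaf. Nearest: P16.

== RESULT ==
16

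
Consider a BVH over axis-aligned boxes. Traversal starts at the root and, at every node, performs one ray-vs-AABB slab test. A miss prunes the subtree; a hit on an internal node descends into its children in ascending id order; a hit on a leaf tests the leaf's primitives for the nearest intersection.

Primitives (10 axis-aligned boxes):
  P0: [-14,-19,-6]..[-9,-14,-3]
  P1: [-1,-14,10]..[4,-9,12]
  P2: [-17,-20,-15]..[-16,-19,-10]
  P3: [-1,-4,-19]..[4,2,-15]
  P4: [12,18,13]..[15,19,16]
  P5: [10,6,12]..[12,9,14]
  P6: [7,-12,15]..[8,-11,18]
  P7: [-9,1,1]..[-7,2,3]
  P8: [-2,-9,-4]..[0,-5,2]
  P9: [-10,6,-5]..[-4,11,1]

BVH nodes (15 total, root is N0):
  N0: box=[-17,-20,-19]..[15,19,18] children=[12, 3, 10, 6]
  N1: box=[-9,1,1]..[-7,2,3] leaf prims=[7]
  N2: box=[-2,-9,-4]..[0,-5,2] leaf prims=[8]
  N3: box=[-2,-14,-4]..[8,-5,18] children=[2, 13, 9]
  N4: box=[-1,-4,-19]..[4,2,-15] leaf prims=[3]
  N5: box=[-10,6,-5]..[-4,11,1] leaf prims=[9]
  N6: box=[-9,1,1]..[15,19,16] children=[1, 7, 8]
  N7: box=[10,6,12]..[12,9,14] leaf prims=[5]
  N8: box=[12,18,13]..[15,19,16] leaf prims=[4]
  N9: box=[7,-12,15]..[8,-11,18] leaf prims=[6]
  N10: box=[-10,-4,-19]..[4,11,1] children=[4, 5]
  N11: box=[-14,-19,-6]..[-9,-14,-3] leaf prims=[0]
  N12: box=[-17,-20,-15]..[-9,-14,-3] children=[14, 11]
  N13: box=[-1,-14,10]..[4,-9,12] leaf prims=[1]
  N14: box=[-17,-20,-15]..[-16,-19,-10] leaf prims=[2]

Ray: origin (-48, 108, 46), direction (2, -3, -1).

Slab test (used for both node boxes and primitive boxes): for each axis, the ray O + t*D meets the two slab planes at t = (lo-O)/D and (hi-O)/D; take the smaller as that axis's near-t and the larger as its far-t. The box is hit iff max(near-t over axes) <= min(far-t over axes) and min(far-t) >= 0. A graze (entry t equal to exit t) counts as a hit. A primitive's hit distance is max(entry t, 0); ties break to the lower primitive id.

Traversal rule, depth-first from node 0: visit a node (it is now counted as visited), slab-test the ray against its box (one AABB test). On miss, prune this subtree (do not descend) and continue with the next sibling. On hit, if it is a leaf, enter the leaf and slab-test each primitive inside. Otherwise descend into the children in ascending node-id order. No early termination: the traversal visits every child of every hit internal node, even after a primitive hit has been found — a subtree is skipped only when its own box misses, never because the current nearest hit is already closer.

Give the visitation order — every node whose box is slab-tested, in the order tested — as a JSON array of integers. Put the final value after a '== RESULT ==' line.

Traverse from the root:
N0 x:[31/2,63/2] y:[89/3,128/3] z:[28,65] -> hit [89/3,63/2], descend [3, 6, 10, 12]
  N3 x:[23,28] y:[113/3,122/3] z:[28,50] -> miss, prune
  N6 x:[39/2,63/2] y:[89/3,107/3] z:[30,45] -> hit [30,63/2], descend [1, 7, 8]
    N1 x:[39/2,41/2] y:[106/3,107/3] z:[43,45] -> miss, prune
    N7 x:[29,30] y:[33,34] z:[32,34] -> miss, prune
    N8 x:[30,63/2] y:[89/3,30] z:[30,33] -> hit [30,30] leaf, test {P4@t=30}
  N10 x:[19,26] y:[97/3,112/3] z:[45,65] -> miss, prune
  N12 x:[31/2,39/2] y:[122/3,128/3] z:[49,61] -> miss, prune

8 AABB tests over nodes [0, 3, 6, 1, 7, 8, 10, 12]; 1 leaf entered; closest P4.

== RESULT ==
[0, 3, 6, 1, 7, 8, 10, 12]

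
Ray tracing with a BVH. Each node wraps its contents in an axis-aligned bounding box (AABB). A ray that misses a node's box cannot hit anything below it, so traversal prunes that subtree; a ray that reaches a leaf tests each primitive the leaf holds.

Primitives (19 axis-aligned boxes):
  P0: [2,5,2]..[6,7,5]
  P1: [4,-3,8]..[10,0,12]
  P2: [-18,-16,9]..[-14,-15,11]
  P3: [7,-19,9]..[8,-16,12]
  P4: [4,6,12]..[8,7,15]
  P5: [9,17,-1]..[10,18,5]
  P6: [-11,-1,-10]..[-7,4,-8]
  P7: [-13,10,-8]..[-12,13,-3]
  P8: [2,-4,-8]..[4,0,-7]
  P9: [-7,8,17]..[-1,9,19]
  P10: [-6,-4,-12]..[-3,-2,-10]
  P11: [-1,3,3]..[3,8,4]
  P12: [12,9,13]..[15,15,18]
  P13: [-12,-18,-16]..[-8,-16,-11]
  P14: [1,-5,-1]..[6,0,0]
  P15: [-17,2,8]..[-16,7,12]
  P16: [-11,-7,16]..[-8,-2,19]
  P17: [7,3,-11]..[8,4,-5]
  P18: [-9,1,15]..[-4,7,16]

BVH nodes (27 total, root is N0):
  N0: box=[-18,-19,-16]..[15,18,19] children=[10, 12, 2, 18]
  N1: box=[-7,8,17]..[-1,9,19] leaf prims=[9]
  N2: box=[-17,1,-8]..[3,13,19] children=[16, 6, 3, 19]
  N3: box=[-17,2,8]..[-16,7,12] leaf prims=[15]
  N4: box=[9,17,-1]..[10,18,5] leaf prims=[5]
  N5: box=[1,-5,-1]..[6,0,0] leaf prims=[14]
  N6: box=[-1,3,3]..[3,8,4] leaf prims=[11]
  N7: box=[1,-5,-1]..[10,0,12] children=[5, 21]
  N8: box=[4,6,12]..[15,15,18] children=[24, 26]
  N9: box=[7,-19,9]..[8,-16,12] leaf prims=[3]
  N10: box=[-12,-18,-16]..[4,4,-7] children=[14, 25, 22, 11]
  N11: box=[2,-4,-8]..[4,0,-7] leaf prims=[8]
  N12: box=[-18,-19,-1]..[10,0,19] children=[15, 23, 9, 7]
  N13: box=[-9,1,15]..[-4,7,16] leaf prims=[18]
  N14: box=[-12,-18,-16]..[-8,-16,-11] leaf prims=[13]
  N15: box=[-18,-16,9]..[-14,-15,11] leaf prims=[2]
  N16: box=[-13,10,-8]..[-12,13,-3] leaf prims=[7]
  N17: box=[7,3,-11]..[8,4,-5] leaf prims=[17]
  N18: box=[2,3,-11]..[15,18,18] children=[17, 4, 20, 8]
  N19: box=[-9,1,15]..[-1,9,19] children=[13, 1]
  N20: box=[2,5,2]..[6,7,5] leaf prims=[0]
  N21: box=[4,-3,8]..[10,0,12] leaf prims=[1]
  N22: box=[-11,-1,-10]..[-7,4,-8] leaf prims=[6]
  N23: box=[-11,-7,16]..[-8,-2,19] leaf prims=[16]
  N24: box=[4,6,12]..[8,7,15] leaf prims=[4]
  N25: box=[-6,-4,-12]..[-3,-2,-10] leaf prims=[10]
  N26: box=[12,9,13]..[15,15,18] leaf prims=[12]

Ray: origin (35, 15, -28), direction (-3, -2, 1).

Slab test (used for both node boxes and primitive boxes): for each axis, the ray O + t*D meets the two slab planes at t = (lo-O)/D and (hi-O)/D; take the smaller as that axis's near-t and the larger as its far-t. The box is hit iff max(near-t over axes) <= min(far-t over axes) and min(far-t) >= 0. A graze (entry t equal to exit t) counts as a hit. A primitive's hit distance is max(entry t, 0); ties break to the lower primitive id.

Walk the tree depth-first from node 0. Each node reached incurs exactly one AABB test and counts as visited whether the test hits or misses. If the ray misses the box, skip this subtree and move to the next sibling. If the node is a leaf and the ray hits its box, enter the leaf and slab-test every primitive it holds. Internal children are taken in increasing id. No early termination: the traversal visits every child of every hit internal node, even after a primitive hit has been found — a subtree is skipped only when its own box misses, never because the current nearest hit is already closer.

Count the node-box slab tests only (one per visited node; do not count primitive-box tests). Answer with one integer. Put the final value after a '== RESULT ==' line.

Trace the traversal:
N0 x:[20/3,53/3] y:[-3/2,17] z:[12,47] -> hit [12,17], descend [2, 10, 12, 18]
  N2 x:[32/3,52/3] y:[1,7] z:[20,47] -> miss, prune
  N10 x:[31/3,47/3] y:[11/2,33/2] z:[12,21] -> hit [12,47/3], descend [11, 14, 22, 25]
    N11 x:[31/3,11] y:[15/2,19/2] z:[20,21] -> miss, prune
    N14 x:[43/3,47/3] y:[31/2,33/2] z:[12,17] -> hit [31/2,47/3] leaf, test {P13@t=31/2}
    N22 x:[14,46/3] y:[11/2,8] z:[18,20] -> miss, prune
    N25 x:[38/3,41/3] y:[17/2,19/2] z:[16,18] -> miss, prune
  N12 x:[25/3,53/3] y:[15/2,17] z:[27,47] -> miss, prune
  N18 x:[20/3,11] y:[-3/2,6] z:[17,46] -> miss, prune

Summary -> nodes [0, 2, 10, 11, 14, 22, 25, 12, 18]; box-tests=9; leaf-entries=1; first=P13

== RESULT ==
9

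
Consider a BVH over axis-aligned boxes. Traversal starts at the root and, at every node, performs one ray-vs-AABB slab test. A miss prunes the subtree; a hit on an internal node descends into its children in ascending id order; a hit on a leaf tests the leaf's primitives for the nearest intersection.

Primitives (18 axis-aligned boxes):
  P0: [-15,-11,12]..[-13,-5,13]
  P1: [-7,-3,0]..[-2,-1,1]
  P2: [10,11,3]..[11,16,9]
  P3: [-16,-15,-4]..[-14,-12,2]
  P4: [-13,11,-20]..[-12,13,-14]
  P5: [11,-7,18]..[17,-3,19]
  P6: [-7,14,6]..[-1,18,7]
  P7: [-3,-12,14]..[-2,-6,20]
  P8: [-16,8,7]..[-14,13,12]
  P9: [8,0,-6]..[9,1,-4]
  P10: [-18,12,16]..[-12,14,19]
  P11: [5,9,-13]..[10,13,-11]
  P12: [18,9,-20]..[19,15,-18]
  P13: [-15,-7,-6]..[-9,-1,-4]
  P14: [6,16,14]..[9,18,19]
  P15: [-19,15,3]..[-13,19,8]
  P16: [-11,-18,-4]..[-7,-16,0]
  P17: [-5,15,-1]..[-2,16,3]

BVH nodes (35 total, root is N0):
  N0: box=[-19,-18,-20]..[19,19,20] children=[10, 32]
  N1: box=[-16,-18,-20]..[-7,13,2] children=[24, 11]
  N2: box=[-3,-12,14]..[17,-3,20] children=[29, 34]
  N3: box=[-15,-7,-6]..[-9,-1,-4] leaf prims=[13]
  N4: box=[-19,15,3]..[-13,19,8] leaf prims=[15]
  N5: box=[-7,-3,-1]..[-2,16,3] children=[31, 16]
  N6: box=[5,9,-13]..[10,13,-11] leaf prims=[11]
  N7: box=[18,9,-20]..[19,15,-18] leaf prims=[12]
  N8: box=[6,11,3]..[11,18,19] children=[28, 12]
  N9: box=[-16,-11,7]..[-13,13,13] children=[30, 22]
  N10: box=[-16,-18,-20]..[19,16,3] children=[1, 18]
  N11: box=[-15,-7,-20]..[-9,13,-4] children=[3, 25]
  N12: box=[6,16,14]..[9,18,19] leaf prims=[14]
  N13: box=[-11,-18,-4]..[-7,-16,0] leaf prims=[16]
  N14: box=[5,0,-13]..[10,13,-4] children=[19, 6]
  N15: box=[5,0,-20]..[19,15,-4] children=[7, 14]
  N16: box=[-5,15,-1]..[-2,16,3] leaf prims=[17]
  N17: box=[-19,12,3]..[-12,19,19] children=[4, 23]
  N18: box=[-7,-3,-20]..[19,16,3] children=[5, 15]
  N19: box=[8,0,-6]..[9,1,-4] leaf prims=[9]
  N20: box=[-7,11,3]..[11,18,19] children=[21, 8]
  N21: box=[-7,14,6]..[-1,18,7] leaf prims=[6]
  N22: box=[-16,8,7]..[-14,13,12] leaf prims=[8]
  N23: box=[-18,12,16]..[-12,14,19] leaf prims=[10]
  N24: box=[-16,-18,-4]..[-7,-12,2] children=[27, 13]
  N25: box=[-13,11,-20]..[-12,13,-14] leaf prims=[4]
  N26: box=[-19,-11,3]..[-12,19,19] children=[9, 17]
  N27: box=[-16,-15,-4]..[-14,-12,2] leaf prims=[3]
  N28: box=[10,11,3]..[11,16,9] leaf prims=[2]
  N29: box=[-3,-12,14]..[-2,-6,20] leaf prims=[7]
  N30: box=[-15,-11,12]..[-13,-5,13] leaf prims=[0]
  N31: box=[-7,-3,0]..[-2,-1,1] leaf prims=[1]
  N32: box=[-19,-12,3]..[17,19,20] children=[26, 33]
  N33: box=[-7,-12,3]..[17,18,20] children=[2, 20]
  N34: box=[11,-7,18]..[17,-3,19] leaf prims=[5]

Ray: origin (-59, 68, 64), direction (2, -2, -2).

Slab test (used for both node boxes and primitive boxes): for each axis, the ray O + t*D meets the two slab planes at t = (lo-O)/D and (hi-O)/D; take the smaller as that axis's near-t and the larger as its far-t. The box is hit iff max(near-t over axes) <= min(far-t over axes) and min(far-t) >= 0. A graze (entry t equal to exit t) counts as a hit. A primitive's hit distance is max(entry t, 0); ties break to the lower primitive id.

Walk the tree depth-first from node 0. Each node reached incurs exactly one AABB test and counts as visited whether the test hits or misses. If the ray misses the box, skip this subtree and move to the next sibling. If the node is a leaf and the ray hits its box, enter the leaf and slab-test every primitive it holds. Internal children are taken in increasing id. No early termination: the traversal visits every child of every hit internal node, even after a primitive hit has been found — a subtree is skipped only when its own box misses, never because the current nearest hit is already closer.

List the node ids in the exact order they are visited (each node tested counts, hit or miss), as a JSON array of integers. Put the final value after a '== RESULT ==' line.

Walk:
N0 x:[20,39] y:[49/2,43] z:[22,42] -> hit [49/2,39], descend [10, 32]
  N10 x:[43/2,39] y:[26,43] z:[61/2,42] -> hit [61/2,39], descend [1, 18]
    N1 x:[43/2,26] y:[55/2,43] z:[31,42] -> miss, prune
    N18 x:[26,39] y:[26,71/2] z:[61/2,42] -> hit [61/2,71/2], descend [5, 15]
      N5 x:[26,57/2] y:[26,71/2] z:[61/2,65/2] -> miss, prune
      N15 x:[32,39] y:[53/2,34] z:[34,42] -> hit [34,34], descend [7, 14]
        N7 x:[77/2,39] y:[53/2,59/2] z:[41,42] -> miss, prune
        N14 x:[32,69/2] y:[55/2,34] z:[34,77/2] -> hit [34,34], descend [6, 19]
          N6 x:[32,69/2] y:[55/2,59/2] z:[75/2,77/2] -> miss, prune
          N19 x:[67/2,34] y:[67/2,34] z:[34,35] -> hit [34,34] leaf, test {P9@t=34}
  N32 x:[20,38] y:[49/2,40] z:[22,61/2] -> hit [49/2,61/2], descend [26, 33]
    N26 x:[20,47/2] y:[49/2,79/2] z:[45/2,61/2] -> miss, prune
    N33 x:[26,38] y:[25,40] z:[22,61/2] -> hit [26,61/2], descend [2, 20]
      N2 x:[28,38] y:[71/2,40] z:[22,25] -> miss, prune
      N20 x:[26,35] y:[25,57/2] z:[45/2,61/2] -> hit [26,57/2], descend [8, 21]
        N8 x:[65/2,35] y:[25,57/2] z:[45/2,61/2] -> miss, prune
        N21 x:[26,29] y:[25,27] z:[57/2,29] -> miss, prune

Visited [0, 10, 1, 18, 5, 15, 7, 14, 6, 19, 32, 26, 33, 2, 20, 8, 21]. Tests: 17 box, 1 leaf. Nearest: P9.

== RESULT ==
[0, 10, 1, 18, 5, 15, 7, 14, 6, 19, 32, 26, 33, 2, 20, 8, 21]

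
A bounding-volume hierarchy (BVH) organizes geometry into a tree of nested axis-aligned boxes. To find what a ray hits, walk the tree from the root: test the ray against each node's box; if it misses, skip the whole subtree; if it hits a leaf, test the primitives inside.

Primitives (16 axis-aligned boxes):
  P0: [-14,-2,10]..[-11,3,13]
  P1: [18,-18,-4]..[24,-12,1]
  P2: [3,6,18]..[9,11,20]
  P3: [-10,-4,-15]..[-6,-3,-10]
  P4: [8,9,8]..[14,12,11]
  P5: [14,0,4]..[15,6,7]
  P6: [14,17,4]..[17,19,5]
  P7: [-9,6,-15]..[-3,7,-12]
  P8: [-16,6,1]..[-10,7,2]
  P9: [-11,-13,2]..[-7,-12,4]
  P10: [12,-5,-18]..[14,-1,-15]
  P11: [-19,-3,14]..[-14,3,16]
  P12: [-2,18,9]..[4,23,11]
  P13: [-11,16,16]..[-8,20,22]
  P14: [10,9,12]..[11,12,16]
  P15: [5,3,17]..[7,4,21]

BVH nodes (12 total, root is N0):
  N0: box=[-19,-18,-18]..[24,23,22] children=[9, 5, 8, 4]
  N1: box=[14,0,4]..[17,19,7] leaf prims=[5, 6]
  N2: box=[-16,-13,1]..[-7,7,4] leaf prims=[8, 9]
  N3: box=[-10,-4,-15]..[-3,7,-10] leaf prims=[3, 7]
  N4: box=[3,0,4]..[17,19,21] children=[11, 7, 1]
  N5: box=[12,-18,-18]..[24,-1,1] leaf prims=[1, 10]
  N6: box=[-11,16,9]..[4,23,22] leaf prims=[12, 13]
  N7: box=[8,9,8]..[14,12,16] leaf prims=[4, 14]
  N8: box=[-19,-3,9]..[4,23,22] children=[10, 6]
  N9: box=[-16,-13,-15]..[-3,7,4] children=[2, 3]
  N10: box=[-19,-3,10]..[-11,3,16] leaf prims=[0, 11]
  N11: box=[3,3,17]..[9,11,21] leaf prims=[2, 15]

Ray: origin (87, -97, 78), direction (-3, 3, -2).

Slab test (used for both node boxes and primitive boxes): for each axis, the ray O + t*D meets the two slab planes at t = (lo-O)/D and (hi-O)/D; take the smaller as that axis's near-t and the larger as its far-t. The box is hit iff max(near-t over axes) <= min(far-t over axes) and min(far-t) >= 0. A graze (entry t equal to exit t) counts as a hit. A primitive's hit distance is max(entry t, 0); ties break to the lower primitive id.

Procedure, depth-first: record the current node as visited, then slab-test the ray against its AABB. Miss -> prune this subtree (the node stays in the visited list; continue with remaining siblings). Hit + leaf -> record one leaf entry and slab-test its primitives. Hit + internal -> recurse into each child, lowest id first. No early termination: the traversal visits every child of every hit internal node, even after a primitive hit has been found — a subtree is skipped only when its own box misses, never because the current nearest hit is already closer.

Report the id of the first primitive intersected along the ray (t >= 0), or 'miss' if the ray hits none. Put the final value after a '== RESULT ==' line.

Trace the traversal:
N0 x:[21,106/3] y:[79/3,40] z:[28,48] -> hit [28,106/3], descend [4, 5, 8, 9]
  N4 x:[70/3,28] y:[97/3,116/3] z:[57/2,37] -> miss, prune
  N5 x:[21,25] y:[79/3,32] z:[77/2,48] -> miss, prune
  N8 x:[83/3,106/3] y:[94/3,40] z:[28,69/2] -> hit [94/3,69/2], descend [6, 10]
    N6 x:[83/3,98/3] y:[113/3,40] z:[28,69/2] -> miss, prune
    N10 x:[98/3,106/3] y:[94/3,100/3] z:[31,34] -> hit [98/3,100/3] leaf, test {P0@t=98/3, P11(miss)}
  N9 x:[30,103/3] y:[28,104/3] z:[37,93/2] -> miss, prune

7 AABB tests over nodes [0, 4, 5, 8, 6, 10, 9]; 1 leaf entered; closest P0.

== RESULT ==
0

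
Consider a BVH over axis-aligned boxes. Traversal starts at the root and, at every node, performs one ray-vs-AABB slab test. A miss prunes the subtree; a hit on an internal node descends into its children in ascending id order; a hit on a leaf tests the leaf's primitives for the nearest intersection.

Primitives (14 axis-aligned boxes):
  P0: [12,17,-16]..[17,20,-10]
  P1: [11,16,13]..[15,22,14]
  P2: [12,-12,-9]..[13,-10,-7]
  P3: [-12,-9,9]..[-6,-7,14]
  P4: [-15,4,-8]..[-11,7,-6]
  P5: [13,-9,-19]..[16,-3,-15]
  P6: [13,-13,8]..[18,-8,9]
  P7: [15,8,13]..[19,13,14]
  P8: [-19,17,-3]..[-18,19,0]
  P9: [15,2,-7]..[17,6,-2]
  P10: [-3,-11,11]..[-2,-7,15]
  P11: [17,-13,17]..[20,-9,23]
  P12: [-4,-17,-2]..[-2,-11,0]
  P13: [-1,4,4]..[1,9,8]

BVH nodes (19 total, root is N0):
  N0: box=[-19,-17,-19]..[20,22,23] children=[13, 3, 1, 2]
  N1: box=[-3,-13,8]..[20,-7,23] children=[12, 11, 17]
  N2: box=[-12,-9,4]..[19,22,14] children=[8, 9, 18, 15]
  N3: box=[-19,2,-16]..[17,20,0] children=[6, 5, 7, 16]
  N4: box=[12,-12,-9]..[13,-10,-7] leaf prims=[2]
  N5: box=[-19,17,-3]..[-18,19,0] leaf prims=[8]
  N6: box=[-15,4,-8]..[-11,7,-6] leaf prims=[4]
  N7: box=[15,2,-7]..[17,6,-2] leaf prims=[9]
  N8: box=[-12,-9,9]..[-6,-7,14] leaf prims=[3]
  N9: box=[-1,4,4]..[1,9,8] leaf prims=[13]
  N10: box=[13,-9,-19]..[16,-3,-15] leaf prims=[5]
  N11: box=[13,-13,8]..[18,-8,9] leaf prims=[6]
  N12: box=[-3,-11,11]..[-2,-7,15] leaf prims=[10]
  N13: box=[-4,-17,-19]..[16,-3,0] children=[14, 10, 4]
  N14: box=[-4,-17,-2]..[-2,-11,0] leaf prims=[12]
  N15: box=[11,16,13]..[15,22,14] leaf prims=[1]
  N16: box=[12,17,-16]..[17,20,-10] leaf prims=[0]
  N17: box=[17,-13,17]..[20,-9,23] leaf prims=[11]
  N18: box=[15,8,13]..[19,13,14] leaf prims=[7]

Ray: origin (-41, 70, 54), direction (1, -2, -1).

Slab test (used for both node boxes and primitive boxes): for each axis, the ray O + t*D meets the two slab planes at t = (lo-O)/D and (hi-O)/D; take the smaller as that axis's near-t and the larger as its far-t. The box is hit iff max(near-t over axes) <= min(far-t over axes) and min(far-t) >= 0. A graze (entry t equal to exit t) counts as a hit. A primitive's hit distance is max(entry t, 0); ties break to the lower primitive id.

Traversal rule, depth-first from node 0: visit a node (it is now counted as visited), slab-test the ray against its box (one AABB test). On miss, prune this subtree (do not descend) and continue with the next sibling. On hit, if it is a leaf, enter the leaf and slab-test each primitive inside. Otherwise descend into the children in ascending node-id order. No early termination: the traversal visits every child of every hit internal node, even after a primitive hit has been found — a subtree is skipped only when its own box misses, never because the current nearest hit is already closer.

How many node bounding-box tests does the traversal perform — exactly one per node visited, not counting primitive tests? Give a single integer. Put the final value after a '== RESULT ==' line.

Traverse from the root:
N0 x:[22,61] y:[24,87/2] z:[31,73] -> hit [31,87/2], descend [1, 2, 3, 13]
  N1 x:[38,61] y:[77/2,83/2] z:[31,46] -> hit [77/2,83/2], descend [11, 12, 17]
    N11 x:[54,59] y:[39,83/2] z:[45,46] -> miss, prune
    N12 x:[38,39] y:[77/2,81/2] z:[39,43] -> hit [39,39] leaf, test {P10@t=39}
    N17 x:[58,61] y:[79/2,83/2] z:[31,37] -> miss, prune
  N2 x:[29,60] y:[24,79/2] z:[40,50] -> miss, prune
  N3 x:[22,58] y:[25,34] z:[54,70] -> miss, prune
  N13 x:[37,57] y:[73/2,87/2] z:[54,73] -> miss, prune

8 AABB tests over nodes [0, 1, 11, 12, 17, 2, 3, 13]; 1 leaf entered; closest P10.

== RESULT ==
8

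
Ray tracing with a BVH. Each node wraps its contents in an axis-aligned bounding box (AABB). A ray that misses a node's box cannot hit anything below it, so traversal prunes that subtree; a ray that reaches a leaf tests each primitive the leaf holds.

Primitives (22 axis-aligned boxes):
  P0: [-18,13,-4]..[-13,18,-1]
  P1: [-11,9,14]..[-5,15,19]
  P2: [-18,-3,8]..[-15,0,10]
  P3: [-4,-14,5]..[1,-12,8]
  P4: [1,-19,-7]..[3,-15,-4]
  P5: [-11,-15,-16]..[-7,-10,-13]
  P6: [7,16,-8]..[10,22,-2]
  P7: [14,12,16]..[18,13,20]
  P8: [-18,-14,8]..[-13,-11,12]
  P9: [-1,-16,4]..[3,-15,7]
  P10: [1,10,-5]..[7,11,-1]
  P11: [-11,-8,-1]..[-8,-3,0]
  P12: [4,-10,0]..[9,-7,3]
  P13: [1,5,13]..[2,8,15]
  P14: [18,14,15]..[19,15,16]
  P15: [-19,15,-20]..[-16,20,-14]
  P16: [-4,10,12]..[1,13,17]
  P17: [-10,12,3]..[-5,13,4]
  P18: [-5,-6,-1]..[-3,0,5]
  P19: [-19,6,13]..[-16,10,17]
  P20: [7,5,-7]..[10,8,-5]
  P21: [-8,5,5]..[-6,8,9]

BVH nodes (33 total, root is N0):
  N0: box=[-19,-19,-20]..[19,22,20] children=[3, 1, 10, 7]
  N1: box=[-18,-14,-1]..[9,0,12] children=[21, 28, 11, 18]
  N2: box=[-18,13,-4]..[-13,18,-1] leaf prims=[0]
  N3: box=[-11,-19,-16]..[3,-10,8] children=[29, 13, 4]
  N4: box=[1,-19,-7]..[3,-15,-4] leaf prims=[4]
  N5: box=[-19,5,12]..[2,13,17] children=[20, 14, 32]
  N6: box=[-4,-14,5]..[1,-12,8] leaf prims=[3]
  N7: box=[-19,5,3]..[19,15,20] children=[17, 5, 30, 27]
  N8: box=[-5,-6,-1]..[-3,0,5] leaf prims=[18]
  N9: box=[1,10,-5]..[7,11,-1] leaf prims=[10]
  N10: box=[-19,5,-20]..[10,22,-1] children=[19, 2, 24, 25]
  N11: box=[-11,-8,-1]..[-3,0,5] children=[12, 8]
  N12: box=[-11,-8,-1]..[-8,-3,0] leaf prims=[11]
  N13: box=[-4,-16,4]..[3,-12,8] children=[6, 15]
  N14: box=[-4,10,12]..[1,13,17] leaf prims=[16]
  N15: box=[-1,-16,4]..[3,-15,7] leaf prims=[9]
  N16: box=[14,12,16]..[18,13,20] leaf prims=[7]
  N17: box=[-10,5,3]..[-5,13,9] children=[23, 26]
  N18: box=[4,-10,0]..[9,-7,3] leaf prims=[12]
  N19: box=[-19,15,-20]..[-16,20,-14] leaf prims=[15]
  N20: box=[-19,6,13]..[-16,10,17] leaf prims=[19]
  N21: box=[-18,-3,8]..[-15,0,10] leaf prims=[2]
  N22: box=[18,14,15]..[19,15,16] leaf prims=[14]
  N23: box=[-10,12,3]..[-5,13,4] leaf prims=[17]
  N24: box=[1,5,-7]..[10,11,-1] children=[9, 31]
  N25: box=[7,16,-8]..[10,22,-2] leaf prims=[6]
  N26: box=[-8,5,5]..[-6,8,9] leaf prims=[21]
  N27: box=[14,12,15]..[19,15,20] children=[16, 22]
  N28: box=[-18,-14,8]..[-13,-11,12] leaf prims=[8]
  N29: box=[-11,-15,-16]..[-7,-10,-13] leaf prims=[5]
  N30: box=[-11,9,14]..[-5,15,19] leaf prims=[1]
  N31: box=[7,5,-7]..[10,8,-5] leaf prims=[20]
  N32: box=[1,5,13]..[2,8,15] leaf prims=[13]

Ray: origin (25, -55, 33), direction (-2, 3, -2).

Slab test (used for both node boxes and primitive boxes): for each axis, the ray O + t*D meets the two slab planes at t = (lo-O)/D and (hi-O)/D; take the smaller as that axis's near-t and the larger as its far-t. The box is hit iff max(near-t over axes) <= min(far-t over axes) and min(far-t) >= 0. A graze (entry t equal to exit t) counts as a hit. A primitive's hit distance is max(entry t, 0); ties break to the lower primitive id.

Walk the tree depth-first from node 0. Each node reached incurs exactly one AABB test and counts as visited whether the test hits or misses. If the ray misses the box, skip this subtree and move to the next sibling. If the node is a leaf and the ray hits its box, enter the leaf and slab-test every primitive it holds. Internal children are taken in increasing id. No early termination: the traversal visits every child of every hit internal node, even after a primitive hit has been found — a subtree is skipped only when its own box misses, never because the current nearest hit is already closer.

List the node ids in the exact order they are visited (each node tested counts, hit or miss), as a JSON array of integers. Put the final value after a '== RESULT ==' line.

Trace the traversal:
N0 x:[3,22] y:[12,77/3] z:[13/2,53/2] -> hit [12,22], descend [1, 3, 7, 10]
  N1 x:[8,43/2] y:[41/3,55/3] z:[21/2,17] -> hit [41/3,17], descend [11, 18, 21, 28]
    N11 x:[14,18] y:[47/3,55/3] z:[14,17] -> hit [47/3,17], descend [8, 12]
      N8 x:[14,15] y:[49/3,55/3] z:[14,17] -> miss, prune
      N12 x:[33/2,18] y:[47/3,52/3] z:[33/2,17] -> hit [33/2,17] leaf, test {P11@t=33/2}
    N18 x:[8,21/2] y:[15,16] z:[15,33/2] -> miss, prune
    N21 x:[20,43/2] y:[52/3,55/3] z:[23/2,25/2] -> miss, prune
    N28 x:[19,43/2] y:[41/3,44/3] z:[21/2,25/2] -> miss, prune
  N3 x:[11,18] y:[12,15] z:[25/2,49/2] -> hit [25/2,15], descend [4, 13, 29]
    N4 x:[11,12] y:[12,40/3] z:[37/2,20] -> miss, prune
    N13 x:[11,29/2] y:[13,43/3] z:[25/2,29/2] -> hit [13,43/3], descend [6, 15]
      N6 x:[12,29/2] y:[41/3,43/3] z:[25/2,14] -> hit [41/3,14] leaf, test {P3@t=41/3}
      N15 x:[11,13] y:[13,40/3] z:[13,29/2] -> hit [13,13] leaf, test {P9@t=13}
    N29 x:[16,18] y:[40/3,15] z:[23,49/2] -> miss, prune
  N7 x:[3,22] y:[20,70/3] z:[13/2,15] -> miss, prune
  N10 x:[15/2,22] y:[20,77/3] z:[17,53/2] -> hit [20,22], descend [2, 19, 24, 25]
    N2 x:[19,43/2] y:[68/3,73/3] z:[17,37/2] -> miss, prune
    N19 x:[41/2,22] y:[70/3,25] z:[47/2,53/2] -> miss, prune
    N24 x:[15/2,12] y:[20,22] z:[17,20] -> miss, prune
    N25 x:[15/2,9] y:[71/3,77/3] z:[35/2,41/2] -> miss, prune

20 AABB tests over nodes [0, 1, 11, 8, 12, 18, 21, 28, 3, 4, 13, 6, 15, 29, 7, 10, 2, 19, 24, 25]; 3 leaves entered; closest P9.

== RESULT ==
[0, 1, 11, 8, 12, 18, 21, 28, 3, 4, 13, 6, 15, 29, 7, 10, 2, 19, 24, 25]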